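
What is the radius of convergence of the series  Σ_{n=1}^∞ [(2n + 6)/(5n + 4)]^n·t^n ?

R = 5/2

By the Cauchy root test, |a_n|^(1/n) = (2n + 6)/(5n + 4) → 2/5.
Thus R = 1/(2/5) = 5/2.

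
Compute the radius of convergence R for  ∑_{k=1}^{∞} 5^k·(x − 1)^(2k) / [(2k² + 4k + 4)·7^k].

R = √35/5

Ratio test: |a_{k+1}/a_k| = [(2k² + 4k + 4)/(2(k+1)² + 4(k+1) + 4)] · 5/7 → 5/7 as k → ∞.
Writing y = (x − 1)², the series in y has radius 7/5, so |x − 1| < √(7/5) and R = √35/5.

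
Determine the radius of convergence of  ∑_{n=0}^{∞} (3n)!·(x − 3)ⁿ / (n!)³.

R = 1/27

By the ratio test, |a_{n+1}/a_n| = (3n+1)·(3n+2)·(3n+3)/(n+1)³ → 27.
Thus R = 1/(27) = 1/27.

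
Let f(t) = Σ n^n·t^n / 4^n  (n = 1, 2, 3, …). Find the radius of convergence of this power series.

Applying the root test, |a_n|^(1/n) = n/4 → ∞.
Since the n-th root of |a_n| is unbounded, the series converges only at t = 0; R = 0.

R = 0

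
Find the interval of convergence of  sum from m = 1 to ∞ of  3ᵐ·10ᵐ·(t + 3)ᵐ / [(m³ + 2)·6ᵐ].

Apply the ratio test: |a_{m+1}| / |a_m| = [(m³ + 2)/((m+1)³ + 2)] · 3·10/6, which tends to 5 as m → ∞.
Thus R = 1/(5) = 1/5.
Check t = -14/5: the terms are on the order of 1/m³, so the series converges absolutely by comparison with the p-series (p = 3 > 1).
Check t = -16/5: absolute convergence follows by limit comparison with Σ 1/m³.

[-16/5, -14/5]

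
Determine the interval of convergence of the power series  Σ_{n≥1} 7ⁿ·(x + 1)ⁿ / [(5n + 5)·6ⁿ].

[-13/7, -1/7)

The ratio of consecutive coefficients is [(5n + 5)/(5(n+1) + 5)] · 7/6 → 7/6.
The series converges when 7/6 · |x + 1| < 1, giving R = 6/7.
Endpoint x = -1/7: the terms are asymptotic to a nonzero constant times 1/n, so the series diverges by limit comparison with Σ 1/n.
At x = -13/7: the terms alternate in sign and decrease monotonically to 0 in absolute value (size ~ c/n), so the alternating series test gives convergence.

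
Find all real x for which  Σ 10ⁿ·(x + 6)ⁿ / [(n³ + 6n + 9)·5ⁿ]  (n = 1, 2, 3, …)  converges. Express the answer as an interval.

The ratio of consecutive coefficients is [(n³ + 6n + 9)/((n+1)³ + 6(n+1) + 9)] · 10/5 → 2.
Hence the series converges for |x + 6| < 1/(2) = 1/2, so the radius of convergence is 1/2.
When x = -11/2, the terms are on the order of 1/n³, so the series converges absolutely by comparison with the p-series (p = 3 > 1).
Endpoint x = -13/2: absolute convergence follows by limit comparison with Σ 1/n³.

[-13/2, -11/2]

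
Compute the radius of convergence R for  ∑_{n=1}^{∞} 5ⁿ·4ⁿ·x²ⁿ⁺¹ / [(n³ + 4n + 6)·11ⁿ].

By the ratio test, |a_{n+1}/a_n| = [(n³ + 4n + 6)/((n+1)³ + 4(n+1) + 6)] · 5·4/11 → 20/11.
Writing y = x², the series in y has radius 11/20, so |x| < √(11/20) and R = √55/10.

R = √55/10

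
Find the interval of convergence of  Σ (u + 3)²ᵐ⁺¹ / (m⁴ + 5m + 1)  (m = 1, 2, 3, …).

Apply the ratio test: |a_{m+1}| / |a_m| = (m⁴ + 5m + 1)/((m+1)⁴ + 5(m+1) + 1), which tends to 1 as m → ∞.
Successive powers of (u + 3) differ by 2, so the series converges when |u + 3|² · 1 < 1, i.e. |u + 3| < √(1) = 1. So R = 1.
When u = -2, the series is dominated by a constant times Σ 1/m⁴, which converges (p = 4 > 1).
Endpoint u = -4: absolute convergence follows by limit comparison with Σ 1/m⁴.

[-4, -2]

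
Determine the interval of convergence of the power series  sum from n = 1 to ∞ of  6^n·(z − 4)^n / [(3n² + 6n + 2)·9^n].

Ratio test: |a_{n+1}/a_n| = [(3n² + 6n + 2)/(3(n+1)² + 6(n+1) + 2)] · 6/9 → 2/3 as n → ∞.
Thus R = 1/(2/3) = 3/2.
When z = 11/2, absolute convergence follows by limit comparison with Σ 1/n².
When z = 5/2, the terms are on the order of 1/n², so the series converges absolutely by comparison with the p-series (p = 2 > 1).

[5/2, 11/2]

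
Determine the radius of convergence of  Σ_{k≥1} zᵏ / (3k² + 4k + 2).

R = 1

By the ratio test, |a_{k+1}/a_k| = (3k² + 4k + 2)/(3(k+1)² + 4(k+1) + 2) → 1.
Convergence for |z| < 1, so R = 1.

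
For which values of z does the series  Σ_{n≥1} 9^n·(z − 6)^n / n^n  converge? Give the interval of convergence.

Applying the root test, |a_n|^(1/n) = 9/n → 0.
The limit is 0 for every z, so R = ∞.

(−∞, ∞)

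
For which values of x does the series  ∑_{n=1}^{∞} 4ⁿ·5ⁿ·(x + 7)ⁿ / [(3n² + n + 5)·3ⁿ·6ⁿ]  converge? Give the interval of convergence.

Ratio test: |a_{n+1}/a_n| = [(3n² + n + 5)/(3(n+1)² + (n+1) + 5)] · 4·5/(3·6) → 10/9 as n → ∞.
Convergence for |x + 7| · 10/9 < 1, i.e. |x + 7| < 9/10. So R = 9/10.
Check x = -61/10: the series is dominated by a constant times Σ 1/n², which converges (p = 2 > 1).
Endpoint x = -79/10: absolute convergence follows by limit comparison with Σ 1/n².

[-79/10, -61/10]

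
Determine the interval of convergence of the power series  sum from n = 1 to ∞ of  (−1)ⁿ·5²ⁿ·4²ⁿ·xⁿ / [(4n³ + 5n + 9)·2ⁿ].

Ratio test: |a_{n+1}/a_n| = [(4n³ + 5n + 9)/(4(n+1)³ + 5(n+1) + 9)] · 25·16/2 → 200 as n → ∞.
The series converges when 200 · |x| < 1, giving R = 1/200.
Check x = 1/200: the terms are on the order of 1/n³, so the series converges absolutely by comparison with the p-series (p = 3 > 1).
When x = -1/200, absolute convergence follows by limit comparison with Σ 1/n³.

[-1/200, 1/200]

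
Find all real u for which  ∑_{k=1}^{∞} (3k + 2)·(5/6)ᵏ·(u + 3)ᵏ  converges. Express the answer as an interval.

(-21/5, -9/5)

The ratio of consecutive coefficients is [(3(k+1) + 2)/(3k + 2)] · 5/6 → 5/6.
Convergence for |u + 3| · 5/6 < 1, i.e. |u + 3| < 6/5. So R = 6/5.
At u = -9/5: the terms do not tend to 0, so the series diverges.
Check u = -21/5: the terms do not tend to 0, so the series diverges.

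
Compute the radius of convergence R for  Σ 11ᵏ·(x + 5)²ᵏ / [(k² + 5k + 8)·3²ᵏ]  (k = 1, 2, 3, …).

Ratio test: |a_{k+1}/a_k| = [(k² + 5k + 8)/((k+1)² + 5(k+1) + 8)] · 11/9 → 11/9 as k → ∞.
Since the exponent of (x + 5) increases by 2 each term, convergence requires |x + 5|² < 9/11, hence R = 3√11/11.

R = 3√11/11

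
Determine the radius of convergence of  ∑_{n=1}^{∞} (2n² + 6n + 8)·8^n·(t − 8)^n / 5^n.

R = 5/8

Ratio test: |a_{n+1}/a_n| = [(2(n+1)² + 6(n+1) + 8)/(2n² + 6n + 8)] · 8/5 → 8/5 as n → ∞.
Hence the series converges for |t − 8| < 1/(8/5) = 5/8, so the radius of convergence is 5/8.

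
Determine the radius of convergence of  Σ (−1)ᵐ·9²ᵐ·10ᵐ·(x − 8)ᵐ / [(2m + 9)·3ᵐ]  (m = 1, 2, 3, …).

R = 1/270

By the ratio test, |a_{m+1}/a_m| = [(2m + 9)/(2(m+1) + 9)] · 81·10/3 → 270.
The series converges when 270 · |x − 8| < 1, giving R = 1/270.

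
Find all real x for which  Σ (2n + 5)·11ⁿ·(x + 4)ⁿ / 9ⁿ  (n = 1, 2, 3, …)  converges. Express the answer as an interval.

(-53/11, -35/11)

By the ratio test, |a_{n+1}/a_n| = [(2(n+1) + 5)/(2n + 5)] · 11/9 → 11/9.
The series converges when 11/9 · |x + 4| < 1, giving R = 9/11.
At x = -35/11: the terms do not tend to 0, so the series diverges.
When x = -53/11, the n-th term does not approach 0; divergence by the term test.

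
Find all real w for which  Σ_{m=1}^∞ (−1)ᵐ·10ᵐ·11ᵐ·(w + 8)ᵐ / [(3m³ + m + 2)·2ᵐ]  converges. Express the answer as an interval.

The ratio of consecutive coefficients is [(3m³ + m + 2)/(3(m+1)³ + (m+1) + 2)] · 10·11/2 → 55.
Convergence for |w + 8| · 55 < 1, i.e. |w + 8| < 1/55. So R = 1/55.
At w = -439/55: the series is dominated by a constant times Σ 1/m³, which converges (p = 3 > 1).
When w = -441/55, absolute convergence follows by limit comparison with Σ 1/m³.

[-441/55, -439/55]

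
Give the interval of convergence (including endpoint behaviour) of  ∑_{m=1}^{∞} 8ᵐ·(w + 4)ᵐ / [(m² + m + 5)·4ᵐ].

Ratio test: |a_{m+1}/a_m| = [(m² + m + 5)/((m+1)² + (m+1) + 5)] · 8/4 → 2 as m → ∞.
Convergence for |w + 4| · 2 < 1, i.e. |w + 4| < 1/2. So R = 1/2.
Endpoint w = -7/2: absolute convergence follows by limit comparison with Σ 1/m².
Check w = -9/2: the series is dominated by a constant times Σ 1/m², which converges (p = 2 > 1).

[-9/2, -7/2]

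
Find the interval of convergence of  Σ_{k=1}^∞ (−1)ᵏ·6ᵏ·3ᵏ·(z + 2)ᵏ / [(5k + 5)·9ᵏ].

By the ratio test, |a_{k+1}/a_k| = [(5k + 5)/(5(k+1) + 5)] · 6·3/9 → 2.
Hence the series converges for |z + 2| < 1/(2) = 1/2, so the radius of convergence is 1/2.
Endpoint z = -3/2: an alternating series whose terms decrease to 0 in absolute value, so it converges by the Leibniz criterion.
When z = -5/2, the terms behave like c/k; limit comparison with the harmonic series gives divergence.

(-5/2, -3/2]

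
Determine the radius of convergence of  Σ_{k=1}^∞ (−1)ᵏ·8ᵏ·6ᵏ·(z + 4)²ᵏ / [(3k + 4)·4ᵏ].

By the ratio test, |a_{k+1}/a_k| = [(3k + 4)/(3(k+1) + 4)] · 8·6/4 → 12.
Since the exponent of (z + 4) increases by 2 each term, convergence requires |z + 4|² < 1/12, hence R = √3/6.

R = √3/6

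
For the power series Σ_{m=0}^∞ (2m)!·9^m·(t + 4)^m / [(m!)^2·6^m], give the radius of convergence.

Apply the ratio test: |a_{m+1}| / |a_m| = (2m+1)·(2m+2)/(m+1)² · 9/6, which tends to 6 as m → ∞.
Hence the series converges for |t + 4| < 1/(6) = 1/6, so the radius of convergence is 1/6.

R = 1/6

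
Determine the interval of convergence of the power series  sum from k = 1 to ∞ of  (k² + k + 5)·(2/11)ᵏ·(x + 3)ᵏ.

Ratio test: |a_{k+1}/a_k| = [((k+1)² + (k+1) + 5)/(k² + k + 5)] · 2/11 → 2/11 as k → ∞.
The series converges when 2/11 · |x + 3| < 1, giving R = 11/2.
At x = 5/2: the terms have absolute value of order k², which does not tend to 0, so the series diverges by the divergence test.
Endpoint x = -17/2: the k-th term does not approach 0; divergence by the term test.

(-17/2, 5/2)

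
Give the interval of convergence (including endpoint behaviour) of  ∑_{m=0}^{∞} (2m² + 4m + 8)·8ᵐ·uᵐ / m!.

By the ratio test, |a_{m+1}/a_m| = (2(m+1)² + 4(m+1) + 8)/(2m² + 4m + 8) · 8 · 1/(m+1) → 0.
The ratio tends to 0 regardless of u, hence R = ∞.

(−∞, ∞)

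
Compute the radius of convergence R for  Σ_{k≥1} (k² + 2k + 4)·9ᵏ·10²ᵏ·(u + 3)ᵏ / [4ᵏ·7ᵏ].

R = 7/225

Ratio test: |a_{k+1}/a_k| = [((k+1)² + 2(k+1) + 4)/(k² + 2k + 4)] · 9·100/(4·7) → 225/7 as k → ∞.
Hence the series converges for |u + 3| < 1/(225/7) = 7/225, so the radius of convergence is 7/225.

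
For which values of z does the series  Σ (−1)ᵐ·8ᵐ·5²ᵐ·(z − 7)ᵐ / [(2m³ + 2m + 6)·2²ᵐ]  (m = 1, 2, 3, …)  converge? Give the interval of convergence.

Apply the ratio test: |a_{m+1}| / |a_m| = [(2m³ + 2m + 6)/(2(m+1)³ + 2(m+1) + 6)] · 8·25/4, which tends to 50 as m → ∞.
Hence the series converges for |z − 7| < 1/(50) = 1/50, so the radius of convergence is 1/50.
Check z = 351/50: absolute convergence follows by limit comparison with Σ 1/m³.
When z = 349/50, the series is dominated by a constant times Σ 1/m³, which converges (p = 3 > 1).

[349/50, 351/50]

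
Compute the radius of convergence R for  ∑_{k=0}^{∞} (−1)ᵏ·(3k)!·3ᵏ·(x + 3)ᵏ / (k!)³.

Ratio test: |a_{k+1}/a_k| = (3k+1)·(3k+2)·(3k+3)/(k+1)³ · 3 → 81 as k → ∞.
Convergence for |x + 3| · 81 < 1, i.e. |x + 3| < 1/81. So R = 1/81.

R = 1/81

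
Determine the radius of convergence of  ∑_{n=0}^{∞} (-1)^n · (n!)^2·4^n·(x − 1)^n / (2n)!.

R = 1

Ratio test: |a_{n+1}/a_n| = (n+1)²/[(2n+1)·(2n+2)] · 4 → 1 as n → ∞.
Hence R = 1.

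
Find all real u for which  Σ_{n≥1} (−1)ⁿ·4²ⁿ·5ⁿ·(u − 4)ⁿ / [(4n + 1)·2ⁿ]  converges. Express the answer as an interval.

By the ratio test, |a_{n+1}/a_n| = [(4n + 1)/(4(n+1) + 1)] · 16·5/2 → 40.
The series converges when 40 · |u − 4| < 1, giving R = 1/40.
At u = 161/40: convergence follows from the alternating series test (terms decrease monotonically to 0).
Endpoint u = 159/40: comparison with the harmonic series Σ 1/n shows the series diverges.

(159/40, 161/40]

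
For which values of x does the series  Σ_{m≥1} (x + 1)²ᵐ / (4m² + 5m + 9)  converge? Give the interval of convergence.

Apply the ratio test: |a_{m+1}| / |a_m| = (4m² + 5m + 9)/(4(m+1)² + 5(m+1) + 9), which tends to 1 as m → ∞.
Successive powers of (x + 1) differ by 2, so the series converges when |x + 1|² · 1 < 1, i.e. |x + 1| < √(1) = 1. So R = 1.
Endpoint x = 0: absolute convergence follows by limit comparison with Σ 1/m².
Check x = -2: the series is dominated by a constant times Σ 1/m², which converges (p = 2 > 1).

[-2, 0]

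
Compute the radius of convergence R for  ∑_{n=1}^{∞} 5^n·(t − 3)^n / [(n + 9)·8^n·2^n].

R = 16/5

Ratio test: |a_{n+1}/a_n| = [(n + 9)/((n+1) + 9)] · 5/(8·2) → 5/16 as n → ∞.
Hence the series converges for |t − 3| < 1/(5/16) = 16/5, so the radius of convergence is 16/5.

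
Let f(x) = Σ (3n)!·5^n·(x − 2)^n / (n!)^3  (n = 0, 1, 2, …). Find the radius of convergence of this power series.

Ratio test: |a_{n+1}/a_n| = (3n+1)·(3n+2)·(3n+3)/(n+1)³ · 5 → 135 as n → ∞.
Hence the series converges for |x − 2| < 1/(135) = 1/135, so the radius of convergence is 1/135.

R = 1/135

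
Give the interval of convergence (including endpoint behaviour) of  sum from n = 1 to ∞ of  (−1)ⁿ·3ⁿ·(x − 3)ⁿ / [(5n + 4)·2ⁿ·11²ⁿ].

(-233/3, 251/3]

Ratio test: |a_{n+1}/a_n| = [(5n + 4)/(5(n+1) + 4)] · 3/(2·121) → 3/242 as n → ∞.
Convergence for |x − 3| · 3/242 < 1, i.e. |x − 3| < 242/3. So R = 242/3.
Endpoint x = 251/3: convergence follows from the alternating series test (terms decrease monotonically to 0).
When x = -233/3, the terms behave like c/n; limit comparison with the harmonic series gives divergence.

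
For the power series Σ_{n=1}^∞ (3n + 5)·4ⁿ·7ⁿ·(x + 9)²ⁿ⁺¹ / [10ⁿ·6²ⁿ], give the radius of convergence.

Ratio test: |a_{n+1}/a_n| = [(3(n+1) + 5)/(3n + 5)] · 4·7/(10·36) → 7/90 as n → ∞.
Writing y = (x + 9)², the series in y has radius 90/7, so |x + 9| < √(90/7) and R = 3√70/7.

R = 3√70/7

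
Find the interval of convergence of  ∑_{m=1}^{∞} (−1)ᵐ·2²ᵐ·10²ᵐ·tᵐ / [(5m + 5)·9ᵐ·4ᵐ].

The ratio of consecutive coefficients is [(5m + 5)/(5(m+1) + 5)] · 4·100/(9·4) → 100/9.
Convergence for |t| · 100/9 < 1, i.e. |t| < 9/100. So R = 9/100.
Check t = 9/100: convergence follows from the alternating series test (terms decrease monotonically to 0).
Endpoint t = -9/100: the terms are asymptotic to a nonzero constant times 1/m, so the series diverges by limit comparison with Σ 1/m.

(-9/100, 9/100]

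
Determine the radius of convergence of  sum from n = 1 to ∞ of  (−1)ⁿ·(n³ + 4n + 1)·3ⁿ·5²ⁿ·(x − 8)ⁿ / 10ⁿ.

Ratio test: |a_{n+1}/a_n| = [((n+1)³ + 4(n+1) + 1)/(n³ + 4n + 1)] · 3·25/10 → 15/2 as n → ∞.
Thus R = 1/(15/2) = 2/15.

R = 2/15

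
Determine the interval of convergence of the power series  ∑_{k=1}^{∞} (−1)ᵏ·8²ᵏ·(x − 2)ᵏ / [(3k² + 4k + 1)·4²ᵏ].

Ratio test: |a_{k+1}/a_k| = [(3k² + 4k + 1)/(3(k+1)² + 4(k+1) + 1)] · 64/16 → 4 as k → ∞.
The series converges when 4 · |x − 2| < 1, giving R = 1/4.
At x = 9/4: the terms are on the order of 1/k², so the series converges absolutely by comparison with the p-series (p = 2 > 1).
Check x = 7/4: the series is dominated by a constant times Σ 1/k², which converges (p = 2 > 1).

[7/4, 9/4]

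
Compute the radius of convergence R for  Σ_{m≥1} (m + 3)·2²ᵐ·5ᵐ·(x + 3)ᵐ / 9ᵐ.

R = 9/20

The ratio of consecutive coefficients is [((m+1) + 3)/(m + 3)] · 4·5/9 → 20/9.
Thus R = 1/(20/9) = 9/20.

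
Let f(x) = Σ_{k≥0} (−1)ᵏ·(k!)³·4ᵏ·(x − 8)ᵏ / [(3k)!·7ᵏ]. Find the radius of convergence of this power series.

The ratio of consecutive coefficients is (k+1)³/[(3k+1)·(3k+2)·(3k+3)] · 4/7 → 4/189.
The series converges when 4/189 · |x − 8| < 1, giving R = 189/4.

R = 189/4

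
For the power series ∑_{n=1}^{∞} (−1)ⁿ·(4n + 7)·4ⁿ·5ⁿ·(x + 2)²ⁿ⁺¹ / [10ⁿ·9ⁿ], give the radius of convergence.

R = 3√2/2

By the ratio test, |a_{n+1}/a_n| = [(4(n+1) + 7)/(4n + 7)] · 4·5/(10·9) → 2/9.
Since the exponent of (x + 2) increases by 2 each term, convergence requires |x + 2|² < 9/2, hence R = 3√2/2.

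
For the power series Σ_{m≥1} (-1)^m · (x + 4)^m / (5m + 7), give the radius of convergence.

R = 1

Ratio test: |a_{m+1}/a_m| = (5m + 7)/(5(m+1) + 7) → 1 as m → ∞.
So the series converges when |x + 4| < 1 and diverges when |x + 4| > 1; R = 1.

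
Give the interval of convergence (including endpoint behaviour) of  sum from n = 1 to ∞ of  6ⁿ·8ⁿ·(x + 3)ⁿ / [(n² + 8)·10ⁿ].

[-77/24, -67/24]

By the ratio test, |a_{n+1}/a_n| = [(n² + 8)/((n+1)² + 8)] · 6·8/10 → 24/5.
Hence the series converges for |x + 3| < 1/(24/5) = 5/24, so the radius of convergence is 5/24.
Check x = -67/24: the terms are on the order of 1/n², so the series converges absolutely by comparison with the p-series (p = 2 > 1).
At x = -77/24: the series is dominated by a constant times Σ 1/n², which converges (p = 2 > 1).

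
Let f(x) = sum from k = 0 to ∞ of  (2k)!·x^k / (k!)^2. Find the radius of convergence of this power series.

R = 1/4

Apply the ratio test: |a_{k+1}| / |a_k| = (2k+1)·(2k+2)/(k+1)², which tends to 4 as k → ∞.
Thus R = 1/(4) = 1/4.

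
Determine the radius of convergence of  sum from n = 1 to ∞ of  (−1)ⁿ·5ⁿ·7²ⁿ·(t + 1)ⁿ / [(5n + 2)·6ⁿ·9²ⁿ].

R = 486/245

The ratio of consecutive coefficients is [(5n + 2)/(5(n+1) + 2)] · 5·49/(6·81) → 245/486.
Thus R = 1/(245/486) = 486/245.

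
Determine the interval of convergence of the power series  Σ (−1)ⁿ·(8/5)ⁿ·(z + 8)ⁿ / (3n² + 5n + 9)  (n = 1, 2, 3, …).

Ratio test: |a_{n+1}/a_n| = [(3n² + 5n + 9)/(3(n+1)² + 5(n+1) + 9)] · 8/5 → 8/5 as n → ∞.
Hence the series converges for |z + 8| < 1/(8/5) = 5/8, so the radius of convergence is 5/8.
Endpoint z = -59/8: the terms are on the order of 1/n², so the series converges absolutely by comparison with the p-series (p = 2 > 1).
Endpoint z = -69/8: the terms are on the order of 1/n², so the series converges absolutely by comparison with the p-series (p = 2 > 1).

[-69/8, -59/8]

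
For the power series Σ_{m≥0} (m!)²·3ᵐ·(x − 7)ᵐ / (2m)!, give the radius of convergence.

R = 4/3

Ratio test: |a_{m+1}/a_m| = (m+1)²/[(2m+1)·(2m+2)] · 3 → 3/4 as m → ∞.
Hence the series converges for |x − 7| < 1/(3/4) = 4/3, so the radius of convergence is 4/3.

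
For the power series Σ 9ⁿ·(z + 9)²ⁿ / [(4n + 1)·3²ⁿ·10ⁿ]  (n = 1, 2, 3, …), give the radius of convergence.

Ratio test: |a_{n+1}/a_n| = [(4n + 1)/(4(n+1) + 1)] · 9/(9·10) → 1/10 as n → ∞.
Successive powers of (z + 9) differ by 2, so the series converges when |z + 9|² · 1/10 < 1, i.e. |z + 9| < √(10). So R = √10.

R = √10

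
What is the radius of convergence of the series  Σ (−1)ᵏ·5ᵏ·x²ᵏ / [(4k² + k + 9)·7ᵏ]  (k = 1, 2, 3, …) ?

R = √35/5

The ratio of consecutive coefficients is [(4k² + k + 9)/(4(k+1)² + (k+1) + 9)] · 5/7 → 5/7.
Since the exponent of x increases by 2 each term, convergence requires |x|² < 7/5, hence R = √35/5.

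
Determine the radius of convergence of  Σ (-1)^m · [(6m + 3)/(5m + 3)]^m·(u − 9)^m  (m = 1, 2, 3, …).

Applying the root test, |a_m|^(1/m) = (6m + 3)/(5m + 3) → 6/5.
The series converges when 6/5 · |u − 9| < 1, giving R = 5/6.

R = 5/6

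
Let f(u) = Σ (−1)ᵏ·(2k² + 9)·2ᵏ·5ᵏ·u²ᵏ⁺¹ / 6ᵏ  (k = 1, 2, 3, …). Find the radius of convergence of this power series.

R = √15/5

Apply the ratio test: |a_{k+1}| / |a_k| = [(2(k+1)² + 9)/(2k² + 9)] · 2·5/6, which tends to 5/3 as k → ∞.
Successive powers of u differ by 2, so the series converges when |u|² · 5/3 < 1, i.e. |u| < √(3/5). So R = √15/5.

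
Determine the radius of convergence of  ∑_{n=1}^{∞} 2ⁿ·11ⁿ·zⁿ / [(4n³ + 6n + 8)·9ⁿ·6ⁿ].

R = 27/11

Ratio test: |a_{n+1}/a_n| = [(4n³ + 6n + 8)/(4(n+1)³ + 6(n+1) + 8)] · 2·11/(9·6) → 11/27 as n → ∞.
Convergence for |z| · 11/27 < 1, i.e. |z| < 27/11. So R = 27/11.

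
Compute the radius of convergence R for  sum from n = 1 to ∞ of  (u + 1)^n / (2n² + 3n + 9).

Apply the ratio test: |a_{n+1}| / |a_n| = (2n² + 3n + 9)/(2(n+1)² + 3(n+1) + 9), which tends to 1 as n → ∞.
Convergence for |u + 1| < 1, so R = 1.

R = 1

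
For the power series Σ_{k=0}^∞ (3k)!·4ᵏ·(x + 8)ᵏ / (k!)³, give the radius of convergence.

R = 1/108

The ratio of consecutive coefficients is (3k+1)·(3k+2)·(3k+3)/(k+1)³ · 4 → 108.
Hence the series converges for |x + 8| < 1/(108) = 1/108, so the radius of convergence is 1/108.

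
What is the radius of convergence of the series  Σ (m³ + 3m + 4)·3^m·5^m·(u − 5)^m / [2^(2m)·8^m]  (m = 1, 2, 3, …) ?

R = 32/15

The ratio of consecutive coefficients is [((m+1)³ + 3(m+1) + 4)/(m³ + 3m + 4)] · 3·5/(4·8) → 15/32.
Hence the series converges for |u − 5| < 1/(15/32) = 32/15, so the radius of convergence is 32/15.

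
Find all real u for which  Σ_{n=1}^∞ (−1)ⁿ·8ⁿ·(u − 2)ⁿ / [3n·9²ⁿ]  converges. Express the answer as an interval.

Apply the ratio test: |a_{n+1}| / |a_n| = [3n/3(n+1)] · 8/81, which tends to 8/81 as n → ∞.
Thus R = 1/(8/81) = 81/8.
When u = 97/8, the terms alternate in sign and decrease monotonically to 0 in absolute value (size ~ c/n), so the alternating series test gives convergence.
Endpoint u = -65/8: the terms behave like c/n; limit comparison with the harmonic series gives divergence.

(-65/8, 97/8]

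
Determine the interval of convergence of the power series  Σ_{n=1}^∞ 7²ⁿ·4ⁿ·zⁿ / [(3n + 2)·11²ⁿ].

Ratio test: |a_{n+1}/a_n| = [(3n + 2)/(3(n+1) + 2)] · 49·4/121 → 196/121 as n → ∞.
Thus R = 1/(196/121) = 121/196.
Check z = 121/196: comparison with the harmonic series Σ 1/n shows the series diverges.
At z = -121/196: the terms alternate in sign and decrease monotonically to 0 in absolute value (size ~ c/n), so the alternating series test gives convergence.

[-121/196, 121/196)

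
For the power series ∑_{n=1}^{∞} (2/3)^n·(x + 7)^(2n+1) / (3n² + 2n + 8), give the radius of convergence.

R = √6/2

The ratio of consecutive coefficients is [(3n² + 2n + 8)/(3(n+1)² + 2(n+1) + 8)] · 2/3 → 2/3.
Successive powers of (x + 7) differ by 2, so the series converges when |x + 7|² · 2/3 < 1, i.e. |x + 7| < √(3/2). So R = √6/2.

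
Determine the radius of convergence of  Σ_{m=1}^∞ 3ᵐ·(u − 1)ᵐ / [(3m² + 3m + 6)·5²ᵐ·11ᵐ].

Ratio test: |a_{m+1}/a_m| = [(3m² + 3m + 6)/(3(m+1)² + 3(m+1) + 6)] · 3/(25·11) → 3/275 as m → ∞.
Hence the series converges for |u − 1| < 1/(3/275) = 275/3, so the radius of convergence is 275/3.

R = 275/3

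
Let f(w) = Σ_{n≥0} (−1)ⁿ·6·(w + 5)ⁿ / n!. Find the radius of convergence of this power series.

Apply the ratio test: |a_{n+1}| / |a_n| = 6/6 · 1/(n+1), which tends to 0 as n → ∞.
The ratio tends to 0 regardless of w, hence R = ∞.

R = ∞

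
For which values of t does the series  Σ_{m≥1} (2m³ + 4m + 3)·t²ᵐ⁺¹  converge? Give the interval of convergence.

(-1, 1)

Apply the ratio test: |a_{m+1}| / |a_m| = (2(m+1)³ + 4(m+1) + 3)/(2m³ + 4m + 3), which tends to 1 as m → ∞.
Successive powers of t differ by 2, so the series converges when |t|² · 1 < 1, i.e. |t| < √(1) = 1. So R = 1.
Check t = 1: the terms have absolute value of order m³, which does not tend to 0, so the series diverges by the divergence test.
Check t = -1: the terms do not tend to 0, so the series diverges.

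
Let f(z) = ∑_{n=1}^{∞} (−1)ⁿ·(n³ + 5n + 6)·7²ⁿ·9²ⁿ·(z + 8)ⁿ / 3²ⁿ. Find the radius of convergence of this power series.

R = 1/441

By the ratio test, |a_{n+1}/a_n| = [((n+1)³ + 5(n+1) + 6)/(n³ + 5n + 6)] · 49·81/9 → 441.
The series converges when 441 · |z + 8| < 1, giving R = 1/441.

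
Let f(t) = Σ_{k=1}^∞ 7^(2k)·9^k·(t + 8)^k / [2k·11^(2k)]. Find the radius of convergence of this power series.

Ratio test: |a_{k+1}/a_k| = [2k/2(k+1)] · 49·9/121 → 441/121 as k → ∞.
The series converges when 441/121 · |t + 8| < 1, giving R = 121/441.

R = 121/441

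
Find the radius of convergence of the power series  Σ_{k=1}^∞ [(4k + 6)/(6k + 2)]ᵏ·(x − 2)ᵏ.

R = 3/2

Applying the root test, |a_k|^(1/k) = (4k + 6)/(6k + 2) → 2/3.
Hence the series converges for |x − 2| < 1/(2/3) = 3/2, so the radius of convergence is 3/2.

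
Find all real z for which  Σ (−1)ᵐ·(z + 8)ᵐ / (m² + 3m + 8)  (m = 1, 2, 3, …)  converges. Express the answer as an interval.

Apply the ratio test: |a_{m+1}| / |a_m| = (m² + 3m + 8)/((m+1)² + 3(m+1) + 8), which tends to 1 as m → ∞.
Convergence for |z + 8| < 1, so R = 1.
Check z = -7: the terms are on the order of 1/m², so the series converges absolutely by comparison with the p-series (p = 2 > 1).
When z = -9, the series is dominated by a constant times Σ 1/m², which converges (p = 2 > 1).

[-9, -7]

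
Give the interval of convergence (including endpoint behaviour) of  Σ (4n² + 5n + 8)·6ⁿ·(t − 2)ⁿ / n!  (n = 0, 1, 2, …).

(−∞, ∞)

Apply the ratio test: |a_{n+1}| / |a_n| = (4(n+1)² + 5(n+1) + 8)/(4n² + 5n + 8) · 6 · 1/(n+1), which tends to 0 as n → ∞.
The ratio tends to 0 regardless of t, hence R = ∞.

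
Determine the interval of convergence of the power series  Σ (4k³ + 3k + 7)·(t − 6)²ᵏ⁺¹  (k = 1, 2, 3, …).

By the ratio test, |a_{k+1}/a_k| = (4(k+1)³ + 3(k+1) + 7)/(4k³ + 3k + 7) → 1.
Successive powers of (t − 6) differ by 2, so the series converges when |t − 6|² · 1 < 1, i.e. |t − 6| < √(1) = 1. So R = 1.
Endpoint t = 7: the k-th term does not approach 0; divergence by the term test.
When t = 5, the terms do not tend to 0, so the series diverges.

(5, 7)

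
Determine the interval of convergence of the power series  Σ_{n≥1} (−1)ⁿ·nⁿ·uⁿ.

Applying the root test, |a_n|^(1/n) = n → ∞.
Since the n-th root of |a_n| is unbounded, the series converges only at u = 0; R = 0.

{0}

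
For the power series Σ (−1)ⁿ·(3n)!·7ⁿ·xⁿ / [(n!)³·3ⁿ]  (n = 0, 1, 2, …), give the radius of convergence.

The ratio of consecutive coefficients is (3n+1)·(3n+2)·(3n+3)/(n+1)³ · 7/3 → 63.
Thus R = 1/(63) = 1/63.

R = 1/63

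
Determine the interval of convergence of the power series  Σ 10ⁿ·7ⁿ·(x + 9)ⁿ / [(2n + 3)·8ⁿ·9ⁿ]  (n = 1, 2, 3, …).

[-351/35, -279/35)

Apply the ratio test: |a_{n+1}| / |a_n| = [(2n + 3)/(2(n+1) + 3)] · 10·7/(8·9), which tends to 35/36 as n → ∞.
Hence the series converges for |x + 9| < 1/(35/36) = 36/35, so the radius of convergence is 36/35.
When x = -279/35, the terms behave like c/n; limit comparison with the harmonic series gives divergence.
When x = -351/35, convergence follows from the alternating series test (terms decrease monotonically to 0).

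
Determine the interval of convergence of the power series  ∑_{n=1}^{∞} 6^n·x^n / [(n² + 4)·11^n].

By the ratio test, |a_{n+1}/a_n| = [(n² + 4)/((n+1)² + 4)] · 6/11 → 6/11.
The series converges when 6/11 · |x| < 1, giving R = 11/6.
Endpoint x = 11/6: the terms are on the order of 1/n², so the series converges absolutely by comparison with the p-series (p = 2 > 1).
When x = -11/6, absolute convergence follows by limit comparison with Σ 1/n².

[-11/6, 11/6]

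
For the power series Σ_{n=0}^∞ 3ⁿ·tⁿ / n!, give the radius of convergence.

Ratio test: |a_{n+1}/a_n| = 3 · 1/(n+1) → 0 as n → ∞.
The ratio tends to 0 regardless of t, hence R = ∞.

R = ∞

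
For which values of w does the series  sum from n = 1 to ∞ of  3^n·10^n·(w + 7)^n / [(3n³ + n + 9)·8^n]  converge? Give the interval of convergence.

[-109/15, -101/15]

Ratio test: |a_{n+1}/a_n| = [(3n³ + n + 9)/(3(n+1)³ + (n+1) + 9)] · 3·10/8 → 15/4 as n → ∞.
The series converges when 15/4 · |w + 7| < 1, giving R = 4/15.
At w = -101/15: the terms are on the order of 1/n³, so the series converges absolutely by comparison with the p-series (p = 3 > 1).
Endpoint w = -109/15: the series is dominated by a constant times Σ 1/n³, which converges (p = 3 > 1).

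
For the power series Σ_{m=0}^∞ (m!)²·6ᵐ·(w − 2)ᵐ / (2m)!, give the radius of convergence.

R = 2/3

The ratio of consecutive coefficients is (m+1)²/[(2m+1)·(2m+2)] · 6 → 3/2.
Convergence for |w − 2| · 3/2 < 1, i.e. |w − 2| < 2/3. So R = 2/3.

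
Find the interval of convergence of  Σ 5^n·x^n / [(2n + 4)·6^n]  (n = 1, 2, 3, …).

[-6/5, 6/5)

Ratio test: |a_{n+1}/a_n| = [(2n + 4)/(2(n+1) + 4)] · 5/6 → 5/6 as n → ∞.
The series converges when 5/6 · |x| < 1, giving R = 6/5.
At x = 6/5: comparison with the harmonic series Σ 1/n shows the series diverges.
Endpoint x = -6/5: convergence follows from the alternating series test (terms decrease monotonically to 0).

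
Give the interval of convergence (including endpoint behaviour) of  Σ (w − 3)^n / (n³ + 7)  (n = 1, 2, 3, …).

The ratio of consecutive coefficients is (n³ + 7)/((n+1)³ + 7) → 1.
Convergence for |w − 3| < 1, so R = 1.
When w = 4, the series is dominated by a constant times Σ 1/n³, which converges (p = 3 > 1).
Endpoint w = 2: the terms are on the order of 1/n³, so the series converges absolutely by comparison with the p-series (p = 3 > 1).

[2, 4]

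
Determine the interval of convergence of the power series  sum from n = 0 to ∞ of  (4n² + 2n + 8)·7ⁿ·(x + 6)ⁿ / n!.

(−∞, ∞)

Ratio test: |a_{n+1}/a_n| = (4(n+1)² + 2(n+1) + 8)/(4n² + 2n + 8) · 7 · 1/(n+1) → 0 as n → ∞.
The limit is 0, so the series converges for all x; R = ∞.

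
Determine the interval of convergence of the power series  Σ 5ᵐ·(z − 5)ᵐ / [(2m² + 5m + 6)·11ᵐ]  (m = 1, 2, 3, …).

Apply the ratio test: |a_{m+1}| / |a_m| = [(2m² + 5m + 6)/(2(m+1)² + 5(m+1) + 6)] · 5/11, which tends to 5/11 as m → ∞.
Hence the series converges for |z − 5| < 1/(5/11) = 11/5, so the radius of convergence is 11/5.
Endpoint z = 36/5: the terms are on the order of 1/m², so the series converges absolutely by comparison with the p-series (p = 2 > 1).
At z = 14/5: the series is dominated by a constant times Σ 1/m², which converges (p = 2 > 1).

[14/5, 36/5]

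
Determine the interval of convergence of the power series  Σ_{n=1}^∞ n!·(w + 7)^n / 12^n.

By the ratio test, |a_{n+1}/a_n| = (n+1) · 1/12 → ∞.
Since the ratio → ∞, the series diverges for every w ≠ -7, and R = 0.

{-7}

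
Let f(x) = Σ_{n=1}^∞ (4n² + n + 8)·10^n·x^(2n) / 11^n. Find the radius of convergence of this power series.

R = √110/10

The ratio of consecutive coefficients is [(4(n+1)² + (n+1) + 8)/(4n² + n + 8)] · 10/11 → 10/11.
Since the exponent of x increases by 2 each term, convergence requires |x|² < 11/10, hence R = √110/10.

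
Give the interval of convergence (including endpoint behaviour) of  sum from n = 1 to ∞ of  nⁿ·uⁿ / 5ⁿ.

Root test: |a_n|^(1/n) = n/5 → ∞.
The root grows without bound, so R = 0 (convergence only at u = 0).

{0}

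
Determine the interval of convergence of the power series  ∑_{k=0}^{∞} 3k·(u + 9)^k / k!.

By the ratio test, |a_{k+1}/a_k| = 3(k+1)/3k · 1/(k+1) → 0.
Since the limit is 0 < 1 for every u, the series converges on all of ℝ and R = ∞.

(−∞, ∞)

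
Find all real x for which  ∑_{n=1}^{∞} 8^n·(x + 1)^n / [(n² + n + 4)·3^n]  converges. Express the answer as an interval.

[-11/8, -5/8]

Ratio test: |a_{n+1}/a_n| = [(n² + n + 4)/((n+1)² + (n+1) + 4)] · 8/3 → 8/3 as n → ∞.
Convergence for |x + 1| · 8/3 < 1, i.e. |x + 1| < 3/8. So R = 3/8.
Endpoint x = -5/8: the terms are on the order of 1/n², so the series converges absolutely by comparison with the p-series (p = 2 > 1).
Endpoint x = -11/8: the terms are on the order of 1/n², so the series converges absolutely by comparison with the p-series (p = 2 > 1).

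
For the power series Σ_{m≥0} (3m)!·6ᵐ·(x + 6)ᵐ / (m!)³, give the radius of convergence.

R = 1/162

The ratio of consecutive coefficients is (3m+1)·(3m+2)·(3m+3)/(m+1)³ · 6 → 162.
The series converges when 162 · |x + 6| < 1, giving R = 1/162.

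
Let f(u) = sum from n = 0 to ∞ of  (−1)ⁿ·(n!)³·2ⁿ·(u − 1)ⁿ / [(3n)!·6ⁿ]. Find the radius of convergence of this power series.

R = 81

By the ratio test, |a_{n+1}/a_n| = (n+1)³/[(3n+1)·(3n+2)·(3n+3)] · 2/6 → 1/81.
Convergence for |u − 1| · 1/81 < 1, i.e. |u − 1| < 81. So R = 81.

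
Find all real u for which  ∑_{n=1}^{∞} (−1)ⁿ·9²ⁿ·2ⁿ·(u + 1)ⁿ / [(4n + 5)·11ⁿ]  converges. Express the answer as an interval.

By the ratio test, |a_{n+1}/a_n| = [(4n + 5)/(4(n+1) + 5)] · 81·2/11 → 162/11.
Hence the series converges for |u + 1| < 1/(162/11) = 11/162, so the radius of convergence is 11/162.
Endpoint u = -151/162: the terms alternate in sign and decrease monotonically to 0 in absolute value (size ~ c/n), so the alternating series test gives convergence.
Endpoint u = -173/162: the terms behave like c/n; limit comparison with the harmonic series gives divergence.

(-173/162, -151/162]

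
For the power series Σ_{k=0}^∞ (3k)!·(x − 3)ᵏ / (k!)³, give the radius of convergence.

Ratio test: |a_{k+1}/a_k| = (3k+1)·(3k+2)·(3k+3)/(k+1)³ → 27 as k → ∞.
Convergence for |x − 3| · 27 < 1, i.e. |x − 3| < 1/27. So R = 1/27.

R = 1/27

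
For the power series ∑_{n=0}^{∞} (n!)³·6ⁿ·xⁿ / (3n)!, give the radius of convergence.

R = 9/2

By the ratio test, |a_{n+1}/a_n| = (n+1)³/[(3n+1)·(3n+2)·(3n+3)] · 6 → 2/9.
The series converges when 2/9 · |x| < 1, giving R = 9/2.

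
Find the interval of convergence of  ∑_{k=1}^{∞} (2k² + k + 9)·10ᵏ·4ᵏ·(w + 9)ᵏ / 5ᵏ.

By the ratio test, |a_{k+1}/a_k| = [(2(k+1)² + (k+1) + 9)/(2k² + k + 9)] · 10·4/5 → 8.
Hence the series converges for |w + 9| < 1/(8) = 1/8, so the radius of convergence is 1/8.
Check w = -71/8: the terms have absolute value of order k², which does not tend to 0, so the series diverges by the divergence test.
Endpoint w = -73/8: the terms do not tend to 0, so the series diverges.

(-73/8, -71/8)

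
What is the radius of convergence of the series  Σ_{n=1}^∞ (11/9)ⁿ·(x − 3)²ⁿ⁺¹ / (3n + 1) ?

R = 3√11/11

By the ratio test, |a_{n+1}/a_n| = [(3n + 1)/(3(n+1) + 1)] · 11/9 → 11/9.
Successive powers of (x − 3) differ by 2, so the series converges when |x − 3|² · 11/9 < 1, i.e. |x − 3| < √(9/11). So R = 3√11/11.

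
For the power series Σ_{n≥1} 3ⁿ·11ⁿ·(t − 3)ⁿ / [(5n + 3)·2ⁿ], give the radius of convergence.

R = 2/33

Ratio test: |a_{n+1}/a_n| = [(5n + 3)/(5(n+1) + 3)] · 3·11/2 → 33/2 as n → ∞.
Hence the series converges for |t − 3| < 1/(33/2) = 2/33, so the radius of convergence is 2/33.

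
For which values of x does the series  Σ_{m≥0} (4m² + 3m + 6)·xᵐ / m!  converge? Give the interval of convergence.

(−∞, ∞)

By the ratio test, |a_{m+1}/a_m| = (4(m+1)² + 3(m+1) + 6)/(4m² + 3m + 6) · 1/(m+1) → 0.
Since the limit is 0 < 1 for every x, the series converges on all of ℝ and R = ∞.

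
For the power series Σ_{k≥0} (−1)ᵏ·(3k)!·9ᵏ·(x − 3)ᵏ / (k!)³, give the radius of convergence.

R = 1/243

Apply the ratio test: |a_{k+1}| / |a_k| = (3k+1)·(3k+2)·(3k+3)/(k+1)³ · 9, which tends to 243 as k → ∞.
Thus R = 1/(243) = 1/243.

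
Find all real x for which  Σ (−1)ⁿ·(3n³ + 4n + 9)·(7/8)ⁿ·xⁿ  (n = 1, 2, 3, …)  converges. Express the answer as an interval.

(-8/7, 8/7)

By the ratio test, |a_{n+1}/a_n| = [(3(n+1)³ + 4(n+1) + 9)/(3n³ + 4n + 9)] · 7/8 → 7/8.
Convergence for |x| · 7/8 < 1, i.e. |x| < 8/7. So R = 8/7.
Check x = 8/7: the terms have absolute value of order n³, which does not tend to 0, so the series diverges by the divergence test.
Check x = -8/7: the terms do not tend to 0, so the series diverges.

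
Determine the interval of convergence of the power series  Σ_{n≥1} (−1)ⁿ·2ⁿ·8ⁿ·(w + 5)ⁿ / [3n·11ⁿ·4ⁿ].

(-31/4, -9/4]

Ratio test: |a_{n+1}/a_n| = [3n/3(n+1)] · 2·8/(11·4) → 4/11 as n → ∞.
Hence the series converges for |w + 5| < 1/(4/11) = 11/4, so the radius of convergence is 11/4.
At w = -9/4: the terms alternate in sign and decrease monotonically to 0 in absolute value (size ~ c/n), so the alternating series test gives convergence.
Check w = -31/4: the terms behave like c/n; limit comparison with the harmonic series gives divergence.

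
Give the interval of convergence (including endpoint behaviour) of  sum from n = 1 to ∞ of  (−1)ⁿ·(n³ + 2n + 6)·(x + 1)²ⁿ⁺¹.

The ratio of consecutive coefficients is ((n+1)³ + 2(n+1) + 6)/(n³ + 2n + 6) → 1.
Writing y = (x + 1)², the series in y has radius 1, so |x + 1| < √(1) = 1 and R = 1.
Endpoint x = 0: the terms have absolute value of order n³, which does not tend to 0, so the series diverges by the divergence test.
At x = -2: the n-th term does not approach 0; divergence by the term test.

(-2, 0)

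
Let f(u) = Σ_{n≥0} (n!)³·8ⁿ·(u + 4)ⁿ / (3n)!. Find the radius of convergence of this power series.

R = 27/8

Apply the ratio test: |a_{n+1}| / |a_n| = (n+1)³/[(3n+1)·(3n+2)·(3n+3)] · 8, which tends to 8/27 as n → ∞.
Convergence for |u + 4| · 8/27 < 1, i.e. |u + 4| < 27/8. So R = 27/8.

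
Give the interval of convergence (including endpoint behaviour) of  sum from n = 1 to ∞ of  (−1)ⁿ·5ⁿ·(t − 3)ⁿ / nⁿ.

Applying the root test, |a_n|^(1/n) = 5/n → 0.
Since the n-th root of |a_n| tends to 0, the series converges for all real t; R = ∞.

(−∞, ∞)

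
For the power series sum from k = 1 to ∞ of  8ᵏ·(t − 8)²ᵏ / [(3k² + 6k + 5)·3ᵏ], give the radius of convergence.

R = √6/4

Apply the ratio test: |a_{k+1}| / |a_k| = [(3k² + 6k + 5)/(3(k+1)² + 6(k+1) + 5)] · 8/3, which tends to 8/3 as k → ∞.
Writing y = (t − 8)², the series in y has radius 3/8, so |t − 8| < √(3/8) and R = √6/4.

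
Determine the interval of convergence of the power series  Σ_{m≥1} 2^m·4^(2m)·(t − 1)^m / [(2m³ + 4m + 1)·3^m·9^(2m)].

[-211/32, 275/32]

Apply the ratio test: |a_{m+1}| / |a_m| = [(2m³ + 4m + 1)/(2(m+1)³ + 4(m+1) + 1)] · 2·16/(3·81), which tends to 32/243 as m → ∞.
Convergence for |t − 1| · 32/243 < 1, i.e. |t − 1| < 243/32. So R = 243/32.
Endpoint t = 275/32: the terms are on the order of 1/m³, so the series converges absolutely by comparison with the p-series (p = 3 > 1).
Endpoint t = -211/32: the series is dominated by a constant times Σ 1/m³, which converges (p = 3 > 1).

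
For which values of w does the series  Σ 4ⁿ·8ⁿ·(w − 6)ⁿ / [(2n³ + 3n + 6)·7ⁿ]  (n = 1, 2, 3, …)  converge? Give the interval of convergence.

[185/32, 199/32]

Apply the ratio test: |a_{n+1}| / |a_n| = [(2n³ + 3n + 6)/(2(n+1)³ + 3(n+1) + 6)] · 4·8/7, which tends to 32/7 as n → ∞.
Convergence for |w − 6| · 32/7 < 1, i.e. |w − 6| < 7/32. So R = 7/32.
Check w = 199/32: the terms are on the order of 1/n³, so the series converges absolutely by comparison with the p-series (p = 3 > 1).
When w = 185/32, the terms are on the order of 1/n³, so the series converges absolutely by comparison with the p-series (p = 3 > 1).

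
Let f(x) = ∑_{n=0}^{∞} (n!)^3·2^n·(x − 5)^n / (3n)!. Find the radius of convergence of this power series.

R = 27/2

Apply the ratio test: |a_{n+1}| / |a_n| = (n+1)³/[(3n+1)·(3n+2)·(3n+3)] · 2, which tends to 2/27 as n → ∞.
Hence the series converges for |x − 5| < 1/(2/27) = 27/2, so the radius of convergence is 27/2.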